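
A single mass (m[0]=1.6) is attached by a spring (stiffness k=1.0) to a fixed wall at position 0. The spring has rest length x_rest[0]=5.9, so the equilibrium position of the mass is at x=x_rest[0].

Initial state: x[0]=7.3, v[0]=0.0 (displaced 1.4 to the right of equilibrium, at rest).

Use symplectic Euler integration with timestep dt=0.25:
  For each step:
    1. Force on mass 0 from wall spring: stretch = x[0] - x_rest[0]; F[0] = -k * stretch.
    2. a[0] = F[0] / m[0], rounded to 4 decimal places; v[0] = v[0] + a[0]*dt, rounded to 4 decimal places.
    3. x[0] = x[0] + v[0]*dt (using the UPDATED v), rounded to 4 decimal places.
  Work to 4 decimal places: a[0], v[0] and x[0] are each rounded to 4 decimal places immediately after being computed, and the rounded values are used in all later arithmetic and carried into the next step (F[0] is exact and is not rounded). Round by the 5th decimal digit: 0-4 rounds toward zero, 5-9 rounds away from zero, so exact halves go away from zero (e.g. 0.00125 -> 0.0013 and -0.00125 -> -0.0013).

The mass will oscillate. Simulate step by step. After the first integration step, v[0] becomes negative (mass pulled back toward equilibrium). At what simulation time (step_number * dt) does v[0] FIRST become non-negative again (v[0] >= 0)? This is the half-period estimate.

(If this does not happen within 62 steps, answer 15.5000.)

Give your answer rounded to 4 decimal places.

Step 0: x=[7.3000] v=[0.0000]
Step 1: x=[7.2453] v=[-0.2188]
Step 2: x=[7.1381] v=[-0.4290]
Step 3: x=[6.9825] v=[-0.6225]
Step 4: x=[6.7846] v=[-0.7917]
Step 5: x=[6.5521] v=[-0.9299]
Step 6: x=[6.2942] v=[-1.0318]
Step 7: x=[6.0209] v=[-1.0934]
Step 8: x=[5.7428] v=[-1.1123]
Step 9: x=[5.4709] v=[-1.0877]
Step 10: x=[5.2157] v=[-1.0207]
Step 11: x=[4.9873] v=[-0.9138]
Step 12: x=[4.7945] v=[-0.7712]
Step 13: x=[4.6449] v=[-0.5985]
Step 14: x=[4.5443] v=[-0.4024]
Step 15: x=[4.4967] v=[-0.1906]
Step 16: x=[4.5039] v=[0.0287]
First v>=0 after going negative at step 16, time=4.0000

Answer: 4.0000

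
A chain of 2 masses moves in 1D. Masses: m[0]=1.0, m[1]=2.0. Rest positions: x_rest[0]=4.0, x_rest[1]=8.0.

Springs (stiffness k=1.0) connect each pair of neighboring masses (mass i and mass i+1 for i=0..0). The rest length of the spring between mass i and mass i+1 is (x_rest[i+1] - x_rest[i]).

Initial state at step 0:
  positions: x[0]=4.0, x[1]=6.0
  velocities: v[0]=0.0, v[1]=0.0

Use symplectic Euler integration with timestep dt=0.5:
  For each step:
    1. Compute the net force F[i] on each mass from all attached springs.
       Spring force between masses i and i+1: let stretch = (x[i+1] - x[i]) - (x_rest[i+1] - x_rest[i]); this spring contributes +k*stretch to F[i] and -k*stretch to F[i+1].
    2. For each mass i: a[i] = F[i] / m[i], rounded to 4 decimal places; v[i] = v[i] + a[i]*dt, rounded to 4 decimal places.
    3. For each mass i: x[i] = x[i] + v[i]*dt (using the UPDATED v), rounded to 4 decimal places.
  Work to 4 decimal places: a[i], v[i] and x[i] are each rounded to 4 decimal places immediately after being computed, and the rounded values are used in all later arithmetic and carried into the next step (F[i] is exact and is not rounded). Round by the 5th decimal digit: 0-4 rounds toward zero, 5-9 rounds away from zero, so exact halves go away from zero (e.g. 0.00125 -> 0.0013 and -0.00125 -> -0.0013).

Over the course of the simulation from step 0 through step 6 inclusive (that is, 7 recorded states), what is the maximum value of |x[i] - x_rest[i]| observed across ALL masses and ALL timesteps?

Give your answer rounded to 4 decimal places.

Step 0: x=[4.0000 6.0000] v=[0.0000 0.0000]
Step 1: x=[3.5000 6.2500] v=[-1.0000 0.5000]
Step 2: x=[2.6875 6.6563] v=[-1.6250 0.8125]
Step 3: x=[1.8672 7.0665] v=[-1.6406 0.8203]
Step 4: x=[1.3467 7.3268] v=[-1.0410 0.5205]
Step 5: x=[1.3212 7.3396] v=[-0.0510 0.0255]
Step 6: x=[1.8003 7.1001] v=[0.9582 -0.4791]
Max displacement = 2.6788

Answer: 2.6788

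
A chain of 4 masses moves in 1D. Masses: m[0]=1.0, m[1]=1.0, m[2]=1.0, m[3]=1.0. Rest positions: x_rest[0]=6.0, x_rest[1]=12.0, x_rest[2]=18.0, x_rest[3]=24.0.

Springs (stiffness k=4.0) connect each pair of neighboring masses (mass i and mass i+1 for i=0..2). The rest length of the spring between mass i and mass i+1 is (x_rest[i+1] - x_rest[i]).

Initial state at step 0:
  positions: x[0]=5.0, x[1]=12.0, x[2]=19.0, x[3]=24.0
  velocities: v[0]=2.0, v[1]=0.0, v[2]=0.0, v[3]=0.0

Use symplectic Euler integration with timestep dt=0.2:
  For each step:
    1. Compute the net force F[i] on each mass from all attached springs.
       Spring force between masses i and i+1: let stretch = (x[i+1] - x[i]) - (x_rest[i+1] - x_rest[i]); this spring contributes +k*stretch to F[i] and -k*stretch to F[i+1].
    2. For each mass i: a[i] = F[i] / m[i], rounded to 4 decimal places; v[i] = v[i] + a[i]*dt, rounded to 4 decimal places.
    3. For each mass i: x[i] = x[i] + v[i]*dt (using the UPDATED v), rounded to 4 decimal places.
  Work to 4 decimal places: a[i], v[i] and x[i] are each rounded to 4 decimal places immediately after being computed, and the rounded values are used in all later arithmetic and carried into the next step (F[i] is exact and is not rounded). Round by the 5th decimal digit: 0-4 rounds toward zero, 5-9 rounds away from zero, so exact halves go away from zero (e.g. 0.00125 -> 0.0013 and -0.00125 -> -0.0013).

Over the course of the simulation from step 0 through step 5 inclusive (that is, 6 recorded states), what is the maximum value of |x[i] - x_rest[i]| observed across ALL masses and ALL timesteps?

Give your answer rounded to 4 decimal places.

Step 0: x=[5.0000 12.0000 19.0000 24.0000] v=[2.0000 0.0000 0.0000 0.0000]
Step 1: x=[5.5600 12.0000 18.6800 24.1600] v=[2.8000 0.0000 -1.6000 0.8000]
Step 2: x=[6.1904 12.0384 18.1680 24.4032] v=[3.1520 0.1920 -2.5600 1.2160]
Step 3: x=[6.7965 12.1219 17.6729 24.6088] v=[3.0304 0.4173 -2.4755 1.0278]
Step 4: x=[7.2946 12.2415 17.3994 24.6646] v=[2.4907 0.5978 -1.3676 0.2791]
Step 5: x=[7.6242 12.3948 17.4630 24.5180] v=[1.6482 0.7666 0.3182 -0.7331]
Max displacement = 1.6242

Answer: 1.6242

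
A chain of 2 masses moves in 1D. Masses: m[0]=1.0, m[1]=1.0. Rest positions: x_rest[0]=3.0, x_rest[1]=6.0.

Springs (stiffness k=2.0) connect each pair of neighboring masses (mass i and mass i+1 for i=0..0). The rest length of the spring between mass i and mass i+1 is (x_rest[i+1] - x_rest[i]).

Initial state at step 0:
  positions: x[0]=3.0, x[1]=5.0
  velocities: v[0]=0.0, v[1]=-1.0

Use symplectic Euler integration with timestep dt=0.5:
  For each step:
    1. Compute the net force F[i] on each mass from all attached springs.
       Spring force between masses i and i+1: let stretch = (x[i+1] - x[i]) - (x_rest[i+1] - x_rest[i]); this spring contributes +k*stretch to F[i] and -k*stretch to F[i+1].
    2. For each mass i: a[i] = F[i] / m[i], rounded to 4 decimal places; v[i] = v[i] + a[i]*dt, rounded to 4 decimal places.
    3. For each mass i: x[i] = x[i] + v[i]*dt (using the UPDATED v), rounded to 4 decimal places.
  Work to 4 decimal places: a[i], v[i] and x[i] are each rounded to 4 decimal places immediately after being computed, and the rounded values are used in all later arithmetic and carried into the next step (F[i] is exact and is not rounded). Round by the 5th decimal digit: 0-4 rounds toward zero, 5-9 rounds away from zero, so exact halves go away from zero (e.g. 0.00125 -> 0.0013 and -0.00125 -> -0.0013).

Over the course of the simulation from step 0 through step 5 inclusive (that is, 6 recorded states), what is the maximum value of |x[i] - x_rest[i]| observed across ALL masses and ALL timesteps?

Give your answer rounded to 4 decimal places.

Answer: 2.0000

Derivation:
Step 0: x=[3.0000 5.0000] v=[0.0000 -1.0000]
Step 1: x=[2.5000 5.0000] v=[-1.0000 0.0000]
Step 2: x=[1.7500 5.2500] v=[-1.5000 0.5000]
Step 3: x=[1.2500 5.2500] v=[-1.0000 0.0000]
Step 4: x=[1.2500 4.7500] v=[0.0000 -1.0000]
Step 5: x=[1.5000 4.0000] v=[0.5000 -1.5000]
Max displacement = 2.0000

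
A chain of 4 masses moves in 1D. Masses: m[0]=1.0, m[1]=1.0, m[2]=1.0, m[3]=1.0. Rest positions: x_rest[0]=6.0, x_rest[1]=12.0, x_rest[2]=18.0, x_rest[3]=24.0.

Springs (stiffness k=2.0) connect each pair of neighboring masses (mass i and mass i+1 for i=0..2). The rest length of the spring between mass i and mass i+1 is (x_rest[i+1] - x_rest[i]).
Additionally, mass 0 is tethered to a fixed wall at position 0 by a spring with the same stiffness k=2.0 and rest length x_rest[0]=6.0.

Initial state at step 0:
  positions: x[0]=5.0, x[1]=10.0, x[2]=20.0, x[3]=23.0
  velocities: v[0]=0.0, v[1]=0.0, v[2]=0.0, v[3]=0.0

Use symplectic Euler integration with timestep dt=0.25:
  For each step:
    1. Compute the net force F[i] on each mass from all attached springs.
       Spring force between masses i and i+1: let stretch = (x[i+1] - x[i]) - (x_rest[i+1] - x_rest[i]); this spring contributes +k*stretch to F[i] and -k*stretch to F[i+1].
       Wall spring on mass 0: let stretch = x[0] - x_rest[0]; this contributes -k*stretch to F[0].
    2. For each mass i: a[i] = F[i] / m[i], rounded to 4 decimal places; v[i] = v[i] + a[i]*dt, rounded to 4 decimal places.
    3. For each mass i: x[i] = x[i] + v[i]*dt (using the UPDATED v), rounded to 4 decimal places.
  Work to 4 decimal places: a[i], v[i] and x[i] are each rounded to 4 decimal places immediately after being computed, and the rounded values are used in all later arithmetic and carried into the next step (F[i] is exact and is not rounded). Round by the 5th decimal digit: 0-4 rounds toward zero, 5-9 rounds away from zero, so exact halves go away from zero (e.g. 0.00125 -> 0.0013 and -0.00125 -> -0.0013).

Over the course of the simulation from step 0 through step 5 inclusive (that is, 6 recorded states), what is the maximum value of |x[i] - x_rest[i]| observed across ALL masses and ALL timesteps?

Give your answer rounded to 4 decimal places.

Step 0: x=[5.0000 10.0000 20.0000 23.0000] v=[0.0000 0.0000 0.0000 0.0000]
Step 1: x=[5.0000 10.6250 19.1250 23.3750] v=[0.0000 2.5000 -3.5000 1.5000]
Step 2: x=[5.0781 11.6094 17.7188 23.9688] v=[0.3125 3.9375 -5.6250 2.3750]
Step 3: x=[5.3379 12.5411 16.3301 24.5313] v=[1.0391 3.7266 -5.5547 2.2500]
Step 4: x=[5.8309 13.0460 15.4930 24.8187] v=[1.9718 2.0195 -3.3486 1.1494]
Step 5: x=[6.4969 12.9549 15.5157 24.6903] v=[2.6639 -0.3646 0.0908 -0.5135]
Max displacement = 2.5070

Answer: 2.5070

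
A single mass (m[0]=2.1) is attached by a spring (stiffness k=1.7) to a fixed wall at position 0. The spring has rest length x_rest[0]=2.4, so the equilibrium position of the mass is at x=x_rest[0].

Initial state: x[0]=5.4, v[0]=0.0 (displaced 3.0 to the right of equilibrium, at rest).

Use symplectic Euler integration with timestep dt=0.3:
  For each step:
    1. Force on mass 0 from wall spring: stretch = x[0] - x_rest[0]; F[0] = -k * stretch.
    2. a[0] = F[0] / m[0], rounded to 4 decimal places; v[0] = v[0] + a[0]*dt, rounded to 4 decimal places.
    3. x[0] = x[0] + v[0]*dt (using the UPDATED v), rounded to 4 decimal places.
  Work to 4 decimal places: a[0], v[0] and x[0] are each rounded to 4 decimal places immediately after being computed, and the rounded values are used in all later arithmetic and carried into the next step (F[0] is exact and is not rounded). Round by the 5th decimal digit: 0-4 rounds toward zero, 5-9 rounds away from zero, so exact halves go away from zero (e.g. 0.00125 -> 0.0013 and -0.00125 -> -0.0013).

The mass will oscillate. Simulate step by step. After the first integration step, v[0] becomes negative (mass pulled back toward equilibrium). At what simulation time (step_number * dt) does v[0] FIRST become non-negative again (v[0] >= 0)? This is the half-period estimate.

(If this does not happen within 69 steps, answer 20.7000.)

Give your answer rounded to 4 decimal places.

Step 0: x=[5.4000] v=[0.0000]
Step 1: x=[5.1814] v=[-0.7286]
Step 2: x=[4.7602] v=[-1.4041]
Step 3: x=[4.1670] v=[-1.9773]
Step 4: x=[3.4451] v=[-2.4064]
Step 5: x=[2.6470] v=[-2.6602]
Step 6: x=[1.8309] v=[-2.7202]
Step 7: x=[1.0563] v=[-2.5820]
Step 8: x=[0.3796] v=[-2.2557]
Step 9: x=[-0.1499] v=[-1.7650]
Step 10: x=[-0.4936] v=[-1.1457]
Step 11: x=[-0.6265] v=[-0.4430]
Step 12: x=[-0.5389] v=[0.2920]
First v>=0 after going negative at step 12, time=3.6000

Answer: 3.6000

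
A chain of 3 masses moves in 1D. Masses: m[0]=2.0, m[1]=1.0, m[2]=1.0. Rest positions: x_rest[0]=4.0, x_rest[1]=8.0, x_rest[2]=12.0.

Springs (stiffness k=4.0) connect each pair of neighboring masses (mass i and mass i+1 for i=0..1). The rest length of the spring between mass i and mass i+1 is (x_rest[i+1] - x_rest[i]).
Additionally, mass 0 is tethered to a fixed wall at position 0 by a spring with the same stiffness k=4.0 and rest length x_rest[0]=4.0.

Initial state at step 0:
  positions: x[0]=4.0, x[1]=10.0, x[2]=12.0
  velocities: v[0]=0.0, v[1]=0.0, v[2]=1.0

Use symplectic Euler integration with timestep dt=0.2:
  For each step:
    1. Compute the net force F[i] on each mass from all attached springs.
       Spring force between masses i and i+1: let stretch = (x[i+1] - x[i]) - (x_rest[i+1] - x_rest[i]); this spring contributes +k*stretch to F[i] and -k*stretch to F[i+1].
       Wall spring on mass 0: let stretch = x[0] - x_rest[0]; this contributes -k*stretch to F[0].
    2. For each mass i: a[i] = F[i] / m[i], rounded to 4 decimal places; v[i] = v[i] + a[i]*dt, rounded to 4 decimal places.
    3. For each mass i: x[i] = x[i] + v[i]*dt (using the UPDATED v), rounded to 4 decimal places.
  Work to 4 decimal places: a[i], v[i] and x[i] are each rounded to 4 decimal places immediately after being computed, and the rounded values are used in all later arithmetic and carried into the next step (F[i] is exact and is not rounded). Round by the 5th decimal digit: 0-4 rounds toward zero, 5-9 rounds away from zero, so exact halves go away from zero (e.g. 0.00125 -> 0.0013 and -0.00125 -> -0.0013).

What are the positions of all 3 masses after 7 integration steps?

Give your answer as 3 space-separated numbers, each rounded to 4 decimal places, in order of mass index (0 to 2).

Answer: 4.1146 9.3314 12.3908

Derivation:
Step 0: x=[4.0000 10.0000 12.0000] v=[0.0000 0.0000 1.0000]
Step 1: x=[4.1600 9.3600 12.5200] v=[0.8000 -3.2000 2.6000]
Step 2: x=[4.4032 8.3936 13.1744] v=[1.2160 -4.8320 3.2720]
Step 3: x=[4.6134 7.5537 13.7039] v=[1.0509 -4.1997 2.6474]
Step 4: x=[4.6897 7.2273 13.8893] v=[0.3817 -1.6318 0.9272]
Step 5: x=[4.5939 7.5608 13.6488] v=[-0.4791 1.6677 -1.2024]
Step 6: x=[4.3679 8.3937 13.0742] v=[-1.1299 4.1646 -2.8728]
Step 7: x=[4.1146 9.3314 12.3908] v=[-1.2667 4.6884 -3.4172]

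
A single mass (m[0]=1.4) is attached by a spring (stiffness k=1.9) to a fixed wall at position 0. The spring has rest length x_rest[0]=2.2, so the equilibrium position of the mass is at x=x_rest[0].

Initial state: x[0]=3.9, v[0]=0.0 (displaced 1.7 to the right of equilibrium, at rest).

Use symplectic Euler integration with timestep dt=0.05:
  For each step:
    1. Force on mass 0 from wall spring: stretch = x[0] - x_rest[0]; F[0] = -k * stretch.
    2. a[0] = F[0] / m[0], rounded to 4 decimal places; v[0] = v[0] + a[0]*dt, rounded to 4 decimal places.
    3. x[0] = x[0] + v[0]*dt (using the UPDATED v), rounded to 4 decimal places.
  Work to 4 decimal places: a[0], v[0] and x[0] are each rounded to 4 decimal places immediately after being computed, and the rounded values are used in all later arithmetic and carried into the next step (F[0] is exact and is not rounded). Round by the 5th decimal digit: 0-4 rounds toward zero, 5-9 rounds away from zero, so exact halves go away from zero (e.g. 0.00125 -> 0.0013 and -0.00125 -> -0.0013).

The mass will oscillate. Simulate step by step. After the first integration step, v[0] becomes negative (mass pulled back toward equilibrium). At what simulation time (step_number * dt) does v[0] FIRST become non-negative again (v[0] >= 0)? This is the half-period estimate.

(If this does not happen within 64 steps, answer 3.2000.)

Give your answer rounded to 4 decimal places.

Answer: 2.7000

Derivation:
Step 0: x=[3.9000] v=[0.0000]
Step 1: x=[3.8942] v=[-0.1154]
Step 2: x=[3.8827] v=[-0.2304]
Step 3: x=[3.8655] v=[-0.3446]
Step 4: x=[3.8426] v=[-0.4576]
Step 5: x=[3.8141] v=[-0.5691]
Step 6: x=[3.7802] v=[-0.6786]
Step 7: x=[3.7409] v=[-0.7858]
Step 8: x=[3.6964] v=[-0.8904]
Step 9: x=[3.6468] v=[-0.9919]
Step 10: x=[3.5923] v=[-1.0901]
Step 11: x=[3.5331] v=[-1.1846]
Step 12: x=[3.4693] v=[-1.2751]
Step 13: x=[3.4012] v=[-1.3612]
Step 14: x=[3.3291] v=[-1.4427]
Step 15: x=[3.2531] v=[-1.5193]
Step 16: x=[3.1736] v=[-1.5908]
Step 17: x=[3.0908] v=[-1.6569]
Step 18: x=[3.0049] v=[-1.7173]
Step 19: x=[2.9163] v=[-1.7719]
Step 20: x=[2.8253] v=[-1.8205]
Step 21: x=[2.7322] v=[-1.8629]
Step 22: x=[2.6373] v=[-1.8990]
Step 23: x=[2.5409] v=[-1.9287]
Step 24: x=[2.4433] v=[-1.9518]
Step 25: x=[2.3449] v=[-1.9683]
Step 26: x=[2.2460] v=[-1.9781]
Step 27: x=[2.1469] v=[-1.9812]
Step 28: x=[2.0480] v=[-1.9776]
Step 29: x=[1.9496] v=[-1.9673]
Step 30: x=[1.8521] v=[-1.9503]
Step 31: x=[1.7558] v=[-1.9267]
Step 32: x=[1.6610] v=[-1.8966]
Step 33: x=[1.5680] v=[-1.8600]
Step 34: x=[1.4771] v=[-1.8171]
Step 35: x=[1.3887] v=[-1.7680]
Step 36: x=[1.3031] v=[-1.7129]
Step 37: x=[1.2205] v=[-1.6520]
Step 38: x=[1.1412] v=[-1.5855]
Step 39: x=[1.0655] v=[-1.5137]
Step 40: x=[0.9937] v=[-1.4367]
Step 41: x=[0.9260] v=[-1.3548]
Step 42: x=[0.8626] v=[-1.2684]
Step 43: x=[0.8037] v=[-1.1777]
Step 44: x=[0.7496] v=[-1.0830]
Step 45: x=[0.7004] v=[-0.9846]
Step 46: x=[0.6563] v=[-0.8828]
Step 47: x=[0.6174] v=[-0.7781]
Step 48: x=[0.5839] v=[-0.6707]
Step 49: x=[0.5559] v=[-0.5610]
Step 50: x=[0.5334] v=[-0.4494]
Step 51: x=[0.5166] v=[-0.3363]
Step 52: x=[0.5055] v=[-0.2221]
Step 53: x=[0.5001] v=[-0.1071]
Step 54: x=[0.5005] v=[0.0083]
First v>=0 after going negative at step 54, time=2.7000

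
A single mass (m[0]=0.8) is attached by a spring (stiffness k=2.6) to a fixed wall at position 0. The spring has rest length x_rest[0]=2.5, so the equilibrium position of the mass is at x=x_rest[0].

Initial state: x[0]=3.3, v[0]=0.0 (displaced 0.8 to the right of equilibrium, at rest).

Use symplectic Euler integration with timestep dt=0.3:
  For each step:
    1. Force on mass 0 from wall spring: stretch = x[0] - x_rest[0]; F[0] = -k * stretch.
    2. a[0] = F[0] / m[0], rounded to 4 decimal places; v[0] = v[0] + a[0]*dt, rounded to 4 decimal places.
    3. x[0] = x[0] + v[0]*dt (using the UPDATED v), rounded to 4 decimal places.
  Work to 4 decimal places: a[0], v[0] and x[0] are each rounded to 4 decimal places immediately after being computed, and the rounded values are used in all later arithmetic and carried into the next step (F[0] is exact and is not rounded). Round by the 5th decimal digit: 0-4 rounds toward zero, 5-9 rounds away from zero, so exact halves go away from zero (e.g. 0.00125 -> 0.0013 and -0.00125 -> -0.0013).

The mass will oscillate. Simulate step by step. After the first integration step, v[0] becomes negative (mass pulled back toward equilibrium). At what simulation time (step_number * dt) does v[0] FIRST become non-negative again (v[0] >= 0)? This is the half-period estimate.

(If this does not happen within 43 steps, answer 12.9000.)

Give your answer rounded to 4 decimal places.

Answer: 1.8000

Derivation:
Step 0: x=[3.3000] v=[0.0000]
Step 1: x=[3.0660] v=[-0.7800]
Step 2: x=[2.6664] v=[-1.3319]
Step 3: x=[2.2182] v=[-1.4941]
Step 4: x=[1.8524] v=[-1.2193]
Step 5: x=[1.6760] v=[-0.5879]
Step 6: x=[1.7407] v=[0.2155]
First v>=0 after going negative at step 6, time=1.8000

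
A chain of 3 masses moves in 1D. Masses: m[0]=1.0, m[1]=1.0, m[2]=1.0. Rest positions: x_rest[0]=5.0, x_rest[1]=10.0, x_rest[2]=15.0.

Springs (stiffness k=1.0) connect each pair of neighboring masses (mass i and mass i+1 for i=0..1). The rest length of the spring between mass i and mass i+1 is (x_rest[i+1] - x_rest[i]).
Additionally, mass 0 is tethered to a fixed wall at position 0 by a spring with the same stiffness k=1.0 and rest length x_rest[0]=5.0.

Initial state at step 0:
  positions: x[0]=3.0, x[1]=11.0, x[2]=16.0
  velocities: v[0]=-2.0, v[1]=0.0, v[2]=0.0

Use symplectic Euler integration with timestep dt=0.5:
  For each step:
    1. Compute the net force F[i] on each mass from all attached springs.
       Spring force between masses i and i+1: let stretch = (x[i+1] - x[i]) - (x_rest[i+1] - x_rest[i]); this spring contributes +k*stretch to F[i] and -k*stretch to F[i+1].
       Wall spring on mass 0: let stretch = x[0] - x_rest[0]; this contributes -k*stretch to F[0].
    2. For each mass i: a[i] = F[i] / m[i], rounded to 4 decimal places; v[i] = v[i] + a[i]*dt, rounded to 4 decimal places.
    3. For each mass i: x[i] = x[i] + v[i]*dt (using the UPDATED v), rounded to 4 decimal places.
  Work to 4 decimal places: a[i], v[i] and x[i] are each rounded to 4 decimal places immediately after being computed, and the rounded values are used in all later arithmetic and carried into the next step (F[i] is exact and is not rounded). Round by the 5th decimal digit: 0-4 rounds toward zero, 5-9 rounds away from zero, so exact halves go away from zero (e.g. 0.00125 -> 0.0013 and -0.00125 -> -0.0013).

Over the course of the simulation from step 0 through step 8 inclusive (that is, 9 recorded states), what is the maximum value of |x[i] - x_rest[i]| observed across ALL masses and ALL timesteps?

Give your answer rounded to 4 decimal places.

Answer: 2.4787

Derivation:
Step 0: x=[3.0000 11.0000 16.0000] v=[-2.0000 0.0000 0.0000]
Step 1: x=[3.2500 10.2500 16.0000] v=[0.5000 -1.5000 0.0000]
Step 2: x=[4.4375 9.1875 15.8125] v=[2.3750 -2.1250 -0.3750]
Step 3: x=[5.7032 8.5938 15.2188] v=[2.5313 -1.1875 -1.1875]
Step 4: x=[6.2657 8.9337 14.2188] v=[1.1250 0.6797 -2.0000]
Step 5: x=[5.9288 9.9279 13.1475] v=[-0.6739 1.9883 -2.1426]
Step 6: x=[5.1094 10.7272 12.5213] v=[-1.6388 1.5986 -1.2524]
Step 7: x=[4.4171 10.5706 12.6966] v=[-1.3846 -0.3133 0.3506]
Step 8: x=[4.1589 9.4071 13.5904] v=[-0.5164 -2.3271 1.7876]
Max displacement = 2.4787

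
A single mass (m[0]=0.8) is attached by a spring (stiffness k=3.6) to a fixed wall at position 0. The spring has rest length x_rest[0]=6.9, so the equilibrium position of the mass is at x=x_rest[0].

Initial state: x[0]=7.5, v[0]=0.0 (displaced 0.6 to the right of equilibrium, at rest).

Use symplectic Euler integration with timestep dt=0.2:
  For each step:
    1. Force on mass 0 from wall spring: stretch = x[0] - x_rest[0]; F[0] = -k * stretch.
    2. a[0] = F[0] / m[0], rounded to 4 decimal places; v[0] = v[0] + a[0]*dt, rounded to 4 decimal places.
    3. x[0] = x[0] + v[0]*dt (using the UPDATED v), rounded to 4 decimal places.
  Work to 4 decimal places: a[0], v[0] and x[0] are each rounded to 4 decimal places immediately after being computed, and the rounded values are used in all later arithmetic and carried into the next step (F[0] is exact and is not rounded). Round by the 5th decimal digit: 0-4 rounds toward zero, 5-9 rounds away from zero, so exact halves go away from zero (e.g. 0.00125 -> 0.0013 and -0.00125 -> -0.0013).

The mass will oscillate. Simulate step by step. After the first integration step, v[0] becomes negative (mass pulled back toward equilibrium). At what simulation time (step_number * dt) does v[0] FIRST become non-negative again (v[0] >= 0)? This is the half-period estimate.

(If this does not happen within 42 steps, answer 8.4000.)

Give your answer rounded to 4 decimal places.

Answer: 1.6000

Derivation:
Step 0: x=[7.5000] v=[0.0000]
Step 1: x=[7.3920] v=[-0.5400]
Step 2: x=[7.1954] v=[-0.9828]
Step 3: x=[6.9457] v=[-1.2487]
Step 4: x=[6.6877] v=[-1.2898]
Step 5: x=[6.4680] v=[-1.0987]
Step 6: x=[6.3260] v=[-0.7099]
Step 7: x=[6.2873] v=[-0.1933]
Step 8: x=[6.3589] v=[0.3581]
First v>=0 after going negative at step 8, time=1.6000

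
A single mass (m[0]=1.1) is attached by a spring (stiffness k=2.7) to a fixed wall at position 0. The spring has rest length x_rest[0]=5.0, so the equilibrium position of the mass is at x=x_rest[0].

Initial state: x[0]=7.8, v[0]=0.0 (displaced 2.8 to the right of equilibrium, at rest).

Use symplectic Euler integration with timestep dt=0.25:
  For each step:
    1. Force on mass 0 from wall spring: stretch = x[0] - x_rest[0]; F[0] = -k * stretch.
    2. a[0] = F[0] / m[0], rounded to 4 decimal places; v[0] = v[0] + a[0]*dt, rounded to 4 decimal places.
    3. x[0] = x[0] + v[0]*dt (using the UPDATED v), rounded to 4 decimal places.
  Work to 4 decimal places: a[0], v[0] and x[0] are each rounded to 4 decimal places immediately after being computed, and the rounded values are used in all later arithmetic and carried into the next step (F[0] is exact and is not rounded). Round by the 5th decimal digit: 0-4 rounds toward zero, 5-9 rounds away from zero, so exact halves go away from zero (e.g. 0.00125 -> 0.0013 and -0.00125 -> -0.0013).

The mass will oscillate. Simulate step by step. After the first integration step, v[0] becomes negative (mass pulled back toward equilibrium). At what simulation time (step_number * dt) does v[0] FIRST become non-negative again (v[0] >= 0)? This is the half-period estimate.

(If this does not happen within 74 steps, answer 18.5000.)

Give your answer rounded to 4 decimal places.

Step 0: x=[7.8000] v=[0.0000]
Step 1: x=[7.3705] v=[-1.7182]
Step 2: x=[6.5773] v=[-3.1728]
Step 3: x=[5.5421] v=[-4.1407]
Step 4: x=[4.4238] v=[-4.4734]
Step 5: x=[3.3939] v=[-4.1198]
Step 6: x=[2.6103] v=[-3.1343]
Step 7: x=[2.1933] v=[-1.6679]
Step 8: x=[2.2069] v=[0.0544]
First v>=0 after going negative at step 8, time=2.0000

Answer: 2.0000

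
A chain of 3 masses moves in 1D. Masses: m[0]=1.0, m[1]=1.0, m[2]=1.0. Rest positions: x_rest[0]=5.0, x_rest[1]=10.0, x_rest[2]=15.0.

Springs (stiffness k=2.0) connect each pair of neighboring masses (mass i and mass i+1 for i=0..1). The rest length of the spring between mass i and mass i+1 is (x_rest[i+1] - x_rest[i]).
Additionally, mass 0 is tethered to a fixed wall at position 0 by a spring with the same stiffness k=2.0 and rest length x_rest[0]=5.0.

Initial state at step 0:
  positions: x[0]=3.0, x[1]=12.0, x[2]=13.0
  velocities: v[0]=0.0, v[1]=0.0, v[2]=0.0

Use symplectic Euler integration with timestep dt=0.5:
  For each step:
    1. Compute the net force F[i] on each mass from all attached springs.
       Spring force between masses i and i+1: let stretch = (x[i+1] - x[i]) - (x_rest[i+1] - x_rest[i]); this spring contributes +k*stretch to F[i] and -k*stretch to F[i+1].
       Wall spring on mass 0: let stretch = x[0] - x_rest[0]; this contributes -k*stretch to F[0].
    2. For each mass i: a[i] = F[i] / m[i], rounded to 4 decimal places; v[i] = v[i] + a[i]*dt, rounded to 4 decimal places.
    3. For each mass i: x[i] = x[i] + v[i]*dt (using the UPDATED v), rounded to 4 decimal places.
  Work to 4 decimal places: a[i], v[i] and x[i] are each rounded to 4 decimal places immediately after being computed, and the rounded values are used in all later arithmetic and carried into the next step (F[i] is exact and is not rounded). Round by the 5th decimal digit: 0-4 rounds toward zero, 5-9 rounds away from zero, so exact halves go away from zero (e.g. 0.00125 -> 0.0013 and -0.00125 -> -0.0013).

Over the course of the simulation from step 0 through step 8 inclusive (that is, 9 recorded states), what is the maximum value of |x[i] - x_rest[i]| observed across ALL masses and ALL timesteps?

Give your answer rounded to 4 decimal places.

Answer: 3.5000

Derivation:
Step 0: x=[3.0000 12.0000 13.0000] v=[0.0000 0.0000 0.0000]
Step 1: x=[6.0000 8.0000 15.0000] v=[6.0000 -8.0000 4.0000]
Step 2: x=[7.0000 6.5000 16.0000] v=[2.0000 -3.0000 2.0000]
Step 3: x=[4.2500 10.0000 14.7500] v=[-5.5000 7.0000 -2.5000]
Step 4: x=[2.2500 13.0000 13.6250] v=[-4.0000 6.0000 -2.2500]
Step 5: x=[4.5000 10.9375 14.6875] v=[4.5000 -4.1250 2.1250]
Step 6: x=[7.7188 7.5313 16.3750] v=[6.4375 -6.8125 3.3750]
Step 7: x=[6.9844 8.6407 16.1407] v=[-1.4688 2.2187 -0.4687]
Step 8: x=[3.5860 12.6719 14.6564] v=[-6.7969 8.0624 -2.9687]
Max displacement = 3.5000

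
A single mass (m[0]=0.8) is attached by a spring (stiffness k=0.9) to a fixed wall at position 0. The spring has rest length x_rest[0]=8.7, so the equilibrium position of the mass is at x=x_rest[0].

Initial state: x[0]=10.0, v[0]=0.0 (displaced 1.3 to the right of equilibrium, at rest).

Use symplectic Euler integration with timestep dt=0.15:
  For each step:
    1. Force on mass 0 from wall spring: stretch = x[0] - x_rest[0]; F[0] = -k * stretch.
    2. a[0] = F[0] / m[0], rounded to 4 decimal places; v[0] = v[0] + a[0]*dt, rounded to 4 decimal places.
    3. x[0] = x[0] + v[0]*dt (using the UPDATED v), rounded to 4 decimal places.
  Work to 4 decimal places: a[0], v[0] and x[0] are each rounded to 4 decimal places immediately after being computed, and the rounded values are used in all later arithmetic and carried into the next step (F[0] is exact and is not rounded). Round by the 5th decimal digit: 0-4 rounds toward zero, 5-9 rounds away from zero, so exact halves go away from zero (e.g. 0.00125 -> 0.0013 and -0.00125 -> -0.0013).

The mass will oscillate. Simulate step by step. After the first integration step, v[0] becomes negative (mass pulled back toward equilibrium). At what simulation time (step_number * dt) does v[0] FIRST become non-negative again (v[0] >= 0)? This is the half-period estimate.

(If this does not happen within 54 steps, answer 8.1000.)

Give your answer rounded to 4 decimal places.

Answer: 3.0000

Derivation:
Step 0: x=[10.0000] v=[0.0000]
Step 1: x=[9.9671] v=[-0.2194]
Step 2: x=[9.9021] v=[-0.4332]
Step 3: x=[9.8067] v=[-0.6361]
Step 4: x=[9.6833] v=[-0.8229]
Step 5: x=[9.5350] v=[-0.9888]
Step 6: x=[9.3655] v=[-1.1297]
Step 7: x=[9.1792] v=[-1.2420]
Step 8: x=[8.9808] v=[-1.3229]
Step 9: x=[8.7753] v=[-1.3703]
Step 10: x=[8.5679] v=[-1.3830]
Step 11: x=[8.3638] v=[-1.3607]
Step 12: x=[8.1682] v=[-1.3040]
Step 13: x=[7.9861] v=[-1.2143]
Step 14: x=[7.8220] v=[-1.0938]
Step 15: x=[7.6802] v=[-0.9456]
Step 16: x=[7.5642] v=[-0.7735]
Step 17: x=[7.4769] v=[-0.5818]
Step 18: x=[7.4206] v=[-0.3754]
Step 19: x=[7.3967] v=[-0.1595]
Step 20: x=[7.4058] v=[0.0604]
First v>=0 after going negative at step 20, time=3.0000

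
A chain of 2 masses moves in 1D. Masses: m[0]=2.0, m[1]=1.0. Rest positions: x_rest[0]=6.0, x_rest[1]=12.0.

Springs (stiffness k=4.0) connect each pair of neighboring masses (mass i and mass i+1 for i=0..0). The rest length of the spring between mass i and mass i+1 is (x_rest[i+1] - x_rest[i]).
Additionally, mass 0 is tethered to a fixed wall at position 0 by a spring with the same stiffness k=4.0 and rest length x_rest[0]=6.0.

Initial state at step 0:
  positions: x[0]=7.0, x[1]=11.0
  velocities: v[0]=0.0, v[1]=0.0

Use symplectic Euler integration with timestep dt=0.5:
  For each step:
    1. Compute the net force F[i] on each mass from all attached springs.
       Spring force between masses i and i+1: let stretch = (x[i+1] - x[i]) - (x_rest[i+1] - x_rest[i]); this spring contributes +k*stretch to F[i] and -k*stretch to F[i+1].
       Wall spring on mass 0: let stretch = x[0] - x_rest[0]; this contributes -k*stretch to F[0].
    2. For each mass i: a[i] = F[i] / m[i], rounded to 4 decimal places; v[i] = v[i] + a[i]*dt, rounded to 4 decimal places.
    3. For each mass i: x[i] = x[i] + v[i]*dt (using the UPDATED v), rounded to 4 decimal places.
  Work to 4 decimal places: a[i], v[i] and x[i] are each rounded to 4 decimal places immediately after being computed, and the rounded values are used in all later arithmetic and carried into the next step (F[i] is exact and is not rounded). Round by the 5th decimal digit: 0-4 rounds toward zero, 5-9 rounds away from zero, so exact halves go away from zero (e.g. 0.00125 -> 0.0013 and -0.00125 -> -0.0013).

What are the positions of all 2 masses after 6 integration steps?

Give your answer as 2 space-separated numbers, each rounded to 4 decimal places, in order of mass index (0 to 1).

Step 0: x=[7.0000 11.0000] v=[0.0000 0.0000]
Step 1: x=[5.5000 13.0000] v=[-3.0000 4.0000]
Step 2: x=[5.0000 13.5000] v=[-1.0000 1.0000]
Step 3: x=[6.2500 11.5000] v=[2.5000 -4.0000]
Step 4: x=[7.0000 10.2500] v=[1.5000 -2.5000]
Step 5: x=[5.8750 11.7500] v=[-2.2500 3.0000]
Step 6: x=[4.7500 13.3750] v=[-2.2500 3.2500]

Answer: 4.7500 13.3750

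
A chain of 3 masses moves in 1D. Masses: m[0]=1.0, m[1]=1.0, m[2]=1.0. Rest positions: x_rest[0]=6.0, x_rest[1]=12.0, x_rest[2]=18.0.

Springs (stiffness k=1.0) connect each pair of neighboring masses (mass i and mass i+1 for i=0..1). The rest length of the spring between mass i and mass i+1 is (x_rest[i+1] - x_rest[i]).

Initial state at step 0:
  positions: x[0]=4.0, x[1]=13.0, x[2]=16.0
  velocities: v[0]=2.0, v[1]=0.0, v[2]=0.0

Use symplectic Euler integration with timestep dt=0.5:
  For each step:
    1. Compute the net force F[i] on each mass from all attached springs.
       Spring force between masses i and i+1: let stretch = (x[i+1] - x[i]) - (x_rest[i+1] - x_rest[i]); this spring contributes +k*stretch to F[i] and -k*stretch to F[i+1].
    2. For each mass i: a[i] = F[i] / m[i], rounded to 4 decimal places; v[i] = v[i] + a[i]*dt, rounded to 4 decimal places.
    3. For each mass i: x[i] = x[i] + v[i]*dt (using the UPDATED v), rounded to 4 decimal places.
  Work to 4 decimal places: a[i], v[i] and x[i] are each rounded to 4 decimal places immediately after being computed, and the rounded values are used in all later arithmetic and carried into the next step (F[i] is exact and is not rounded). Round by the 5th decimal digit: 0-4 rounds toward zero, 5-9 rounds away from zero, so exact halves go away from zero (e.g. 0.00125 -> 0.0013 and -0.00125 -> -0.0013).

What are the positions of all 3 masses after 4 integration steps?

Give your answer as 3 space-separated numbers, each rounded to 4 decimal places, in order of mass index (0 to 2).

Answer: 7.8712 11.1173 18.0118

Derivation:
Step 0: x=[4.0000 13.0000 16.0000] v=[2.0000 0.0000 0.0000]
Step 1: x=[5.7500 11.5000 16.7500] v=[3.5000 -3.0000 1.5000]
Step 2: x=[7.4375 9.8750 17.6875] v=[3.3750 -3.2500 1.8750]
Step 3: x=[8.2344 9.5938 18.1719] v=[1.5938 -0.5625 0.9688]
Step 4: x=[7.8712 11.1173 18.0118] v=[-0.7265 3.0469 -0.3203]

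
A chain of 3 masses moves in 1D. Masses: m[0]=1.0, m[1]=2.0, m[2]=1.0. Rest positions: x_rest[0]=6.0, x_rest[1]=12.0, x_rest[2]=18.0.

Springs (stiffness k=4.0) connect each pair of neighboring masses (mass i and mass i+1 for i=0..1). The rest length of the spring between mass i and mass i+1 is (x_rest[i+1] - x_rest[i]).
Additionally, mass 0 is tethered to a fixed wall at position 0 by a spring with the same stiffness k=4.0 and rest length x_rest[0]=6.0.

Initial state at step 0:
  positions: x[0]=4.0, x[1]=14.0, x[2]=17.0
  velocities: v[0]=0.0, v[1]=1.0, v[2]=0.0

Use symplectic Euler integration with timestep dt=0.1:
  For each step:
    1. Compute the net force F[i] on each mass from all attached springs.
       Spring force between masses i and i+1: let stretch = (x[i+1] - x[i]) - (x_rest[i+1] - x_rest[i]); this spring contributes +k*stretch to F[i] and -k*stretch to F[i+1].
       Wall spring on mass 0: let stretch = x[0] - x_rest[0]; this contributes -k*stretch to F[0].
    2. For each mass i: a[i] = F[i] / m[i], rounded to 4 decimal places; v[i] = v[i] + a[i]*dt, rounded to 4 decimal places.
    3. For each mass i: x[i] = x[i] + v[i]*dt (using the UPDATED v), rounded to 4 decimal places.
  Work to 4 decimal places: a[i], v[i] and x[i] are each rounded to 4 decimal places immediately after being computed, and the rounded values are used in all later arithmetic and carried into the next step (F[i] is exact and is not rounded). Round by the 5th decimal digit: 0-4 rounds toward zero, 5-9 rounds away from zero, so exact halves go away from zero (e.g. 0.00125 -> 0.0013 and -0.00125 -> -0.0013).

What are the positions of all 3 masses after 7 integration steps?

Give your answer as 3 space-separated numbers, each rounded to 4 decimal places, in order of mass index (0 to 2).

Answer: 8.2494 11.9690 19.4175

Derivation:
Step 0: x=[4.0000 14.0000 17.0000] v=[0.0000 1.0000 0.0000]
Step 1: x=[4.2400 13.9600 17.1200] v=[2.4000 -0.4000 1.2000]
Step 2: x=[4.6992 13.7888 17.3536] v=[4.5920 -1.7120 2.3360]
Step 3: x=[5.3340 13.5071 17.6846] v=[6.3482 -2.8170 3.3101]
Step 4: x=[6.0824 13.1455 18.0885] v=[7.4838 -3.6161 4.0391]
Step 5: x=[6.8700 12.7415 18.5347] v=[7.8761 -4.0401 4.4619]
Step 6: x=[7.6177 12.3359 18.9892] v=[7.4767 -4.0558 4.5446]
Step 7: x=[8.2494 11.9690 19.4175] v=[6.3169 -3.6688 4.2833]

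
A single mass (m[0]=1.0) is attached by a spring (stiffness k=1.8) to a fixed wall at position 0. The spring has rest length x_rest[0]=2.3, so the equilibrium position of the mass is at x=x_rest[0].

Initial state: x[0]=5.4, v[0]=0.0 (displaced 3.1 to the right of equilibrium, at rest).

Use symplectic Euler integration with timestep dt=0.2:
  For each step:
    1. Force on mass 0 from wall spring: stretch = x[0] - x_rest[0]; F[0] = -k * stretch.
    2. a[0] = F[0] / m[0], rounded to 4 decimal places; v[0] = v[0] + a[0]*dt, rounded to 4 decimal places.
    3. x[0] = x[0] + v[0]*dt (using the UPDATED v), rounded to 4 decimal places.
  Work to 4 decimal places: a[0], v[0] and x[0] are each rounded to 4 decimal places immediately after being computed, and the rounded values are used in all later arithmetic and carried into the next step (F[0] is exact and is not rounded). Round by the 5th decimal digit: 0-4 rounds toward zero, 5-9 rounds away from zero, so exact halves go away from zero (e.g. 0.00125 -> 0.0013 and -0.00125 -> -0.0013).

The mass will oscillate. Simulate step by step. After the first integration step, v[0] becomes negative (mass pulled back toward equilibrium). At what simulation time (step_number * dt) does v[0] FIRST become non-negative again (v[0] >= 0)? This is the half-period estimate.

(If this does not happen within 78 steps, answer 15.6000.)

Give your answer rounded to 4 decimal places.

Answer: 2.4000

Derivation:
Step 0: x=[5.4000] v=[0.0000]
Step 1: x=[5.1768] v=[-1.1160]
Step 2: x=[4.7465] v=[-2.1516]
Step 3: x=[4.1400] v=[-3.0323]
Step 4: x=[3.4011] v=[-3.6947]
Step 5: x=[2.5829] v=[-4.0911]
Step 6: x=[1.7443] v=[-4.1929]
Step 7: x=[0.9457] v=[-3.9928]
Step 8: x=[0.2446] v=[-3.5053]
Step 9: x=[-0.3085] v=[-2.7654]
Step 10: x=[-0.6738] v=[-1.8263]
Step 11: x=[-0.8249] v=[-0.7557]
Step 12: x=[-0.7510] v=[0.3693]
First v>=0 after going negative at step 12, time=2.4000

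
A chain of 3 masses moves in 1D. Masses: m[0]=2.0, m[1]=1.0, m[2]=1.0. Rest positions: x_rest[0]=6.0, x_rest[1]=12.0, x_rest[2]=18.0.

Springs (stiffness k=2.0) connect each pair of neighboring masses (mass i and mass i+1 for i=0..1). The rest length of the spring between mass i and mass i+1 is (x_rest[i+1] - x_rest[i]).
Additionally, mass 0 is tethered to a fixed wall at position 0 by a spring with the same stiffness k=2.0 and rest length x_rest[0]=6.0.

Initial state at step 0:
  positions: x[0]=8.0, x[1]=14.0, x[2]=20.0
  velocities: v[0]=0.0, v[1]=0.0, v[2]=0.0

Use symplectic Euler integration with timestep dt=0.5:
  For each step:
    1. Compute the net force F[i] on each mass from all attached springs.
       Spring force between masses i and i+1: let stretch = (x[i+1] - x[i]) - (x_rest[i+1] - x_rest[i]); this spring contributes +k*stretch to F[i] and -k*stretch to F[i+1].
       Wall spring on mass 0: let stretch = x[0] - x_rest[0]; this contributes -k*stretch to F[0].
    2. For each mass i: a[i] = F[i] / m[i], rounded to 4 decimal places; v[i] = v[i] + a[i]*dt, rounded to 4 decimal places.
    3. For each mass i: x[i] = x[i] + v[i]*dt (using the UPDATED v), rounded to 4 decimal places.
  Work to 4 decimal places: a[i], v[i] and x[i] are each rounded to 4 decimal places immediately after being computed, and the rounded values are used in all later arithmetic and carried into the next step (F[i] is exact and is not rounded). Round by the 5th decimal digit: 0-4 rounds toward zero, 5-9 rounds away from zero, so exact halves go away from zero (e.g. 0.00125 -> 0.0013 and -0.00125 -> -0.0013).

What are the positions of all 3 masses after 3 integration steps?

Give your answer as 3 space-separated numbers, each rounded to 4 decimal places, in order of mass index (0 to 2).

Answer: 6.0625 13.1250 19.8750

Derivation:
Step 0: x=[8.0000 14.0000 20.0000] v=[0.0000 0.0000 0.0000]
Step 1: x=[7.5000 14.0000 20.0000] v=[-1.0000 0.0000 0.0000]
Step 2: x=[6.7500 13.7500 20.0000] v=[-1.5000 -0.5000 0.0000]
Step 3: x=[6.0625 13.1250 19.8750] v=[-1.3750 -1.2500 -0.2500]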